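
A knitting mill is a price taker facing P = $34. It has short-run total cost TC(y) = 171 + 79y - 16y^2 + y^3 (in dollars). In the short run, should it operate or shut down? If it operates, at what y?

Produce at y = 9

Variable cost is VC = 79y - 16y^2 + y^3, so AVC = VC/y = 79 - 16y + y^2 and MC = dTC/dy = 79 - 32y + 3y^2.
AVC hits its minimum where MC = AVC, at y = 8, giving min AVC = 79 - 16·8 + 8^2 = $15.
Because $34 ≥ $15, revenue can cover variable cost; the firm operates.
Solving P = MC: 45 - 32y + 3y^2 = 0 ⇒ y = 5/3 or 9. On the upward-sloping branch, y* = 9.
Check: AVC at y = 9 is $16 ≤ P, so revenue covers variable cost.
Profit = P·y − TC = 34·9 − 315 = -$9, a loss, but smaller than the $171 fixed cost the firm would lose by shutting down.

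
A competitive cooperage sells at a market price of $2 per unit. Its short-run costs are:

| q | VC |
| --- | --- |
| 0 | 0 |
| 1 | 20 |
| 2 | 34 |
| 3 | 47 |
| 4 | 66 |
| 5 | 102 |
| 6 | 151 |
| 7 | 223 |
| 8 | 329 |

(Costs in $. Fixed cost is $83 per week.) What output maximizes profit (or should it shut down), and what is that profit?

Tabulate TR − TC: q=0: -83; q=1: -101; q=2: -113; q=3: -124; q=4: -141; q=5: -175; q=6: -222; q=7: -292; q=8: -396.
Profit is highest at q = 0. Equivalently, the lowest AVC in the table is 47/3 ≈ $15.67 at q = 3, and P = $2 falls below it — price never covers variable cost, so the firm shuts down and loses only its fixed cost.

q = 0 (shut down); profit = -$83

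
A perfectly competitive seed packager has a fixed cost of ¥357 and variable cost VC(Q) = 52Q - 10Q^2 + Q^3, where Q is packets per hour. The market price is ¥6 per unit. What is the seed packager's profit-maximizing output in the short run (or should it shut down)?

Variable cost is VC = 52Q - 10Q^2 + Q^3, so AVC = VC/Q = 52 - 10Q + Q^2 and MC = dTC/dQ = 52 - 20Q + 3Q^2.
The AVC parabola has its vertex at Q = 10/2 = 5, where AVC = 52 - 10·5 + 5^2 = ¥27.
Since P = ¥6 < min AVC = ¥27, price fails to cover variable cost at any output.
The firm minimizes its loss by shutting down and losing only its fixed cost of ¥357.

Shut down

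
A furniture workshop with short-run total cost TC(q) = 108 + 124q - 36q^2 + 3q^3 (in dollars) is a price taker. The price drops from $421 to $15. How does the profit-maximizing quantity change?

Output falls from 11 to 0 (the firm shuts down)

MC = 124 - 72q + 9q^2; the shutdown threshold is min AVC = $16 (at q = 6).
With P = $421 above the shutdown price, P = MC gives q = 11.
At P = $15 < min AVC = $16, price no longer covers variable cost at any output, so the firm shuts down: q = 0.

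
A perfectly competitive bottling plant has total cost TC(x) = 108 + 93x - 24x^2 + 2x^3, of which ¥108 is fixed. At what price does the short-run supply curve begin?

Short-run supply begins at min AVC. From VC = 93x - 24x^2 + 2x^3, AVC = 93 - 24x + 2x^2.
dAVC/dx = -24 + 4x = 0 gives x = 6. min AVC = 93 - 24·6 + 2·6^2 = 21.
The firm shuts down for any P below ¥21.

¥21 per unit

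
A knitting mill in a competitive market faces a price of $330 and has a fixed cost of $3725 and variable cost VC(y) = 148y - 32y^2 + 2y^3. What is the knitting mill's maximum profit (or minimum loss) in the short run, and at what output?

AVC = 148 - 32y + 2y^2 has its minimum $20 at y = 8; price $330 clears that bar, so the firm operates.
With MC = 148 - 64y + 6y^2, P = MC on the upward-sloping part at y* = 13.
TR = 330·13 = 4290. TC = 3725 + 910 = 4635. Profit = 4290 − 4635 = -$345.
That loss of $345 beats the $3725 the firm would lose by shutting down; producing recovers $3380 of fixed cost.

Profit = -$345 at y = 13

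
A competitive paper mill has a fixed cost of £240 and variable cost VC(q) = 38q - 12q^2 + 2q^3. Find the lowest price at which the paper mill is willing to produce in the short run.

The shutdown price is the minimum of AVC. VC = 38q - 12q^2 + 2q^3, so AVC = 38 - 12q + 2q^2.
dAVC/dq = -12 + 4q = 0 gives q = 3. min AVC = 38 - 12·3 + 2·3^2 = 20.
The firm shuts down for any P below £20.

£20 per unit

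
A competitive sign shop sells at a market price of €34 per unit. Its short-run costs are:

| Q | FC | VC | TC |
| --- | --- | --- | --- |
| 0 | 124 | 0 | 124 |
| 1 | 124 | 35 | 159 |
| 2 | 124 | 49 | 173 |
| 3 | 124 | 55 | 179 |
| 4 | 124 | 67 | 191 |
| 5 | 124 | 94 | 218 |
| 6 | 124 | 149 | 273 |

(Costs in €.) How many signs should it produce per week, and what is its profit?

Compute π = P·Q − TC at each output: Q=0: -124; Q=1: -125; Q=2: -105; Q=3: -77; Q=4: -55; Q=5: -48; Q=6: -69.
Profit is maximized at Q = 5. AVC there is 94/5 = €18.80 ≤ P, so producing beats shutting down (which would give -€124).

Q = 5; profit = -€48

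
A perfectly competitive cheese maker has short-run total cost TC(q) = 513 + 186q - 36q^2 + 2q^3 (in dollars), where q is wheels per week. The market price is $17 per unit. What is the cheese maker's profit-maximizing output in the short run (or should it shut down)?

Shut down

Variable cost is VC = 186q - 36q^2 + 2q^3, so AVC = VC/q = 186 - 36q + 2q^2 and MC = dTC/dq = 186 - 72q + 6q^2.
The AVC parabola has its vertex at q = 36/4 = 9, where AVC = 186 - 36·9 + 2·9^2 = $24.
With P < min AVC ($17 < $24), every unit sold adds to the loss.
The firm minimizes its loss by shutting down and losing only its fixed cost of $513.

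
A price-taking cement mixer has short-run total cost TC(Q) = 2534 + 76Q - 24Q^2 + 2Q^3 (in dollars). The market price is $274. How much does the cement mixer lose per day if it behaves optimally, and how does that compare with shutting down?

Profit = -$114 at Q = 11

AVC = 76 - 24Q + 2Q^2; min AVC = $4 at Q = 6. Since P = $274 ≥ min AVC, the firm produces.
MC = 76 - 48Q + 6Q^2. Setting P = MC and taking the root on the rising branch gives Q* = 11.
TR = 274·11 = 3014. TC = 2534 + 594 = 3128. Profit = 3014 − 3128 = -$114.
By producing, the firm covers all variable cost plus $2420 of fixed cost; shutting down would lose the full $2534.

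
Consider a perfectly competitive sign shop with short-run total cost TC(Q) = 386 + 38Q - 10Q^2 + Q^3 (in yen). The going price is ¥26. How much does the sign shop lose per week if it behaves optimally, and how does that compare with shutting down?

AVC = 38 - 10Q + Q^2 has its minimum ¥13 at Q = 5; price ¥26 clears that bar, so the firm operates.
MC = 38 - 20Q + 3Q^2. Setting P = MC and taking the root on the rising branch gives Q* = 6.
TR = 26·6 = 156. TC = 386 + 84 = 470. Profit = 156 − 470 = -¥314.
Shutting down would mean losing the fixed cost of ¥386, so operating at a loss of ¥314 is better by ¥72.

Profit = -¥314 at Q = 6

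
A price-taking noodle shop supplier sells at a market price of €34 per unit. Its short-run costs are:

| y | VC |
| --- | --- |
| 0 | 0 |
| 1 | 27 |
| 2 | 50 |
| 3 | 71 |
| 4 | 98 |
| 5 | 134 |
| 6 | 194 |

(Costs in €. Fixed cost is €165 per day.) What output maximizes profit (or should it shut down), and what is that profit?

y = 4; profit = -€127

Compute π = P·y − TC at each output: y=0: -165; y=1: -158; y=2: -147; y=3: -134; y=4: -127; y=5: -129; y=6: -155.
Profit is maximized at y = 4. AVC there is 98/4 = €24.50 ≤ P, so producing beats shutting down (which would give -€165).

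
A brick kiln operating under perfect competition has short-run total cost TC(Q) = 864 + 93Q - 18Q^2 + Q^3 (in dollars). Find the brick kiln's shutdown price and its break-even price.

Shutdown price = $12; break-even price = $93

Shutdown price = min AVC. AVC = 93 - 18Q + Q^2, with vertex at Q = 9 and minimum $12.
ATC = 864/Q + 93 - 18Q + Q^2. Setting dATC/dQ = −864/Q^2 − 18 + 2Q = 0 gives Q = 12 (since 2·12^3 − 18·12^2 = 864).
min ATC = 864/12 + 93 − 18·12 + 12^2 = $93. That is the break-even price.
For $12 ≤ P < $93 the firm produces at a loss; below $12 it shuts down.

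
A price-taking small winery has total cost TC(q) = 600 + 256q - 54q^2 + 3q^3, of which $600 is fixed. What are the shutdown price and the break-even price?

Shutdown price = $13; break-even price = $76

Shutdown price = min AVC. AVC = 256 - 54q + 3q^2, with vertex at q = 9 and minimum $13.
ATC = 600/q + 256 - 54q + 3q^2. Setting dATC/dq = −600/q^2 − 54 + 6q = 0 gives q = 10 (since 6·10^3 − 54·10^2 = 600).
min ATC = 600/10 + 256 − 54·10 + 3·10^2 = $76. That is the break-even price.
Between these two prices the firm operates at a loss; above $76 it earns a profit.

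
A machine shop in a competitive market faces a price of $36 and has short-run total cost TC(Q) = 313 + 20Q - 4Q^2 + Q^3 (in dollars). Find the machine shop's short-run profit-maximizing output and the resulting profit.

Profit = -$249 at Q = 4

AVC = 20 - 4Q + Q^2; min AVC = $16 at Q = 2. Since P = $36 ≥ min AVC, the firm produces.
With MC = 20 - 8Q + 3Q^2, P = MC on the upward-sloping part at Q* = 4.
TR = 36·4 = 144. TC = 313 + 80 = 393. Profit = 144 − 393 = -$249.
That loss of $249 beats the $313 the firm would lose by shutting down; producing recovers $64 of fixed cost.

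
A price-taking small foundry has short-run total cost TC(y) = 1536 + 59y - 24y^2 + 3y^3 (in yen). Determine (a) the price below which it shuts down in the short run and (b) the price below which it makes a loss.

AVC = 59 - 24y + 3y^2; minimized at y = 4, giving min AVC = ¥11. That is the shutdown price.
ATC = 1536/y + 59 - 24y + 3y^2. Setting dATC/dy = −1536/y^2 − 24 + 6y = 0 gives y = 8 (since 6·8^3 − 24·8^2 = 1536).
min ATC = 1536/8 + 59 − 24·8 + 3·8^2 = ¥251. That is the break-even price.
Between these two prices the firm operates at a loss; above ¥251 it earns a profit.

Shutdown price = ¥11; break-even price = ¥251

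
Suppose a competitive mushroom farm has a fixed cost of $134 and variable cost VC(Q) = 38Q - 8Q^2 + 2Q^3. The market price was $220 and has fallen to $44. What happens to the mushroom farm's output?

Output falls from 7 to 3

MC = 38 - 16Q + 6Q^2; the shutdown threshold is min AVC = $30 (at Q = 2).
With P = $220 above the shutdown price, P = MC gives Q = 7.
At P = $44 ≥ min AVC, set P = MC: Q = 3. The firm stays open but cuts output.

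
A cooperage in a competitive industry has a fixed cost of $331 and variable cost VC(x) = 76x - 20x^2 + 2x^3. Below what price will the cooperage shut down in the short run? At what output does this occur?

The shutdown price is the minimum of AVC. VC = 76x - 20x^2 + 2x^3, so AVC = 76 - 20x + 2x^2.
dAVC/dx = -20 + 4x = 0 gives x = 5. min AVC = 76 - 20·5 + 2·5^2 = 26.
So the shutdown price is $26.

$26 per unit, at x = 5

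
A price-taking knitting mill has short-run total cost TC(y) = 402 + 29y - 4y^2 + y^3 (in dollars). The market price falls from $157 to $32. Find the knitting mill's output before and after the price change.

Output falls from 8 to 3

MC = 29 - 8y + 3y^2; the shutdown threshold is min AVC = $25 (at y = 2).
At P = $157 ≥ min AVC, set P = MC on the rising branch: y = 8.
At P = $32 ≥ min AVC, set P = MC: y = 3. The firm stays open but cuts output.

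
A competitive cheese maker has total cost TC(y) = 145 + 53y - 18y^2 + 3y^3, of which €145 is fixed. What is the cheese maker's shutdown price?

The shutdown price is the minimum of AVC. VC = 53y - 18y^2 + 3y^3, so AVC = 53 - 18y + 3y^2.
dAVC/dy = -18 + 6y = 0 gives y = 3. min AVC = 53 - 18·3 + 3·3^2 = 26.
So the shutdown price is €26.

€26 per unit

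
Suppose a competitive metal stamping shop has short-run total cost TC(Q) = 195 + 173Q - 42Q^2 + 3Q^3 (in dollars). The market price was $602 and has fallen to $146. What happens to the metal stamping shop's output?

Output falls from 13 to 9

MC = 173 - 84Q + 9Q^2; the shutdown threshold is min AVC = $26 (at Q = 7).
At P = $602 ≥ min AVC, set P = MC on the rising branch: Q = 13.
At P = $146 ≥ min AVC, set P = MC: Q = 9. The firm stays open but cuts output.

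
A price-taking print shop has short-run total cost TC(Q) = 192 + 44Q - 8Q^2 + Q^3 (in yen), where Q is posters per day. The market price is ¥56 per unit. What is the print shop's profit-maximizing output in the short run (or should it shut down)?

Variable cost is VC = 44Q - 8Q^2 + Q^3, so AVC = VC/Q = 44 - 8Q + Q^2 and MC = dTC/dQ = 44 - 16Q + 3Q^2.
AVC is minimized where dAVC/dQ = -8 + 2Q = 0, at Q = 4; min AVC = 44 - 8·4 + 4^2 = ¥28.
Since P = ¥56 ≥ min AVC = ¥28, price covers variable cost and the firm should produce.
P = MC gives -12 - 16Q + 3Q^2 = 0, with roots -2/3 and 6. Take the larger (rising MC): Q* = 6.
Check: AVC at Q = 6 is ¥32 ≤ P, so revenue covers variable cost.
Profit = P·Q − TC = 56·6 − 384 = -¥48, a loss, but smaller than the ¥192 fixed cost the firm would lose by shutting down.

Produce at Q = 6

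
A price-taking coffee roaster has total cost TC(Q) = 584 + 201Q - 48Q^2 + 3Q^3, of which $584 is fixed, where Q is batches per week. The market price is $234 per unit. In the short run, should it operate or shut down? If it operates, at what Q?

Variable cost is VC = 201Q - 48Q^2 + 3Q^3, so AVC = VC/Q = 201 - 48Q + 3Q^2 and MC = dTC/dQ = 201 - 96Q + 9Q^2.
AVC is minimized where dAVC/dQ = -48 + 6Q = 0, at Q = 8; min AVC = 201 - 48·8 + 3·8^2 = $9.
P = $234 exceeds min AVC = $9, so the firm stays open.
P = MC gives -33 - 96Q + 9Q^2 = 0, with roots -1/3 and 11. Take the larger (rising MC): Q* = 11.
Check: AVC at Q = 11 is $36 ≤ P, so revenue covers variable cost.
Profit = P·Q − TC = 234·11 − 980 = $1594.

Produce at Q = 11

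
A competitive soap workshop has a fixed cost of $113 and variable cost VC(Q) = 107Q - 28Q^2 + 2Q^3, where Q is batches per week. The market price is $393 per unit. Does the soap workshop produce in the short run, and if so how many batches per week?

From TC, MC = TC'(Q) = 107 - 56Q + 6Q^2 and AVC = VC/Q = 107 - 28Q + 2Q^2.
The AVC parabola has its vertex at Q = 28/4 = 7, where AVC = 107 - 28·7 + 2·7^2 = $9.
Because $393 ≥ $9, revenue can cover variable cost; the firm operates.
P = MC gives -286 - 56Q + 6Q^2 = 0, with roots -11/3 and 13. Take the larger (rising MC): Q* = 13.
Check: AVC at Q = 13 is $81 ≤ P, so revenue covers variable cost.
Profit = P·Q − TC = 393·13 − 1166 = $3943.

Produce at Q = 13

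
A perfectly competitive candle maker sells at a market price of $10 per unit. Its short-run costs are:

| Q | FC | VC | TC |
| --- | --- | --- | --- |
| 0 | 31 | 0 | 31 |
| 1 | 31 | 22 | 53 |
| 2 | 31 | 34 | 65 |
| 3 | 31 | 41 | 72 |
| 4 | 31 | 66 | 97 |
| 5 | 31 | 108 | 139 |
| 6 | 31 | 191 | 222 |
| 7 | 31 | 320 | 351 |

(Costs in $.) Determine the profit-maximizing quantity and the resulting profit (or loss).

Q = 0 (shut down); profit = -$31

Profit at each row (π = 10Q − TC): Q=0: -31; Q=1: -43; Q=2: -45; Q=3: -42; Q=4: -57; Q=5: -89; Q=6: -162; Q=7: -281.
Profit is highest at Q = 0. Equivalently, the lowest AVC in the table is 41/3 ≈ $13.67 at Q = 3, and P = $10 falls below it — price never covers variable cost, so the firm shuts down and loses only its fixed cost.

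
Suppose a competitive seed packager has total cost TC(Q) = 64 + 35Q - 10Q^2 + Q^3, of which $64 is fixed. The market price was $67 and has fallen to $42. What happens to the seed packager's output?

Output falls from 8 to 7

AVC = 35 - 10Q + Q^2, minimized at Q = 5 where min AVC = $10. MC = 35 - 20Q + 3Q^2.
With P = $67 above the shutdown price, P = MC gives Q = 8.
At P = $42 ≥ min AVC, set P = MC: Q = 7. The firm stays open but cuts output.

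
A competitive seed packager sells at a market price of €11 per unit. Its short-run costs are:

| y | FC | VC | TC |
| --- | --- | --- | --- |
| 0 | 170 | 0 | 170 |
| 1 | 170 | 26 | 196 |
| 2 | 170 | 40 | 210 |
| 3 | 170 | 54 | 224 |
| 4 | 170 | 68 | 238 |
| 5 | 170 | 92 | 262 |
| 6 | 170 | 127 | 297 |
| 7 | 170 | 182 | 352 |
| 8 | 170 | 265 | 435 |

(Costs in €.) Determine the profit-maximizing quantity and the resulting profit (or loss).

Compute π = P·y − TC at each output: y=0: -170; y=1: -185; y=2: -188; y=3: -191; y=4: -194; y=5: -207; y=6: -231; y=7: -275; y=8: -347.
Profit is highest at y = 0. Equivalently, the lowest AVC in the table is 68/4 ≈ €17 at y = 4, and P = €11 falls below it — price never covers variable cost, so the firm shuts down and loses only its fixed cost.

y = 0 (shut down); profit = -€170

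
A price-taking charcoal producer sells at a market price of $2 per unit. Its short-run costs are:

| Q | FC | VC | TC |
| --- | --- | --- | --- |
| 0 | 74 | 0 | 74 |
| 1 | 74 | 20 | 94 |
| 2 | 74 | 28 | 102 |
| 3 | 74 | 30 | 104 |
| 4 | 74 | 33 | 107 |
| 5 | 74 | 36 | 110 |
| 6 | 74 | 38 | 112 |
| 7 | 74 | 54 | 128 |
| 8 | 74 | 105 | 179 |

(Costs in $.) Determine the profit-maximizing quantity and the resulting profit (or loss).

Q = 0 (shut down); profit = -$74

Profit at each row (π = 2Q − TC): Q=0: -74; Q=1: -92; Q=2: -98; Q=3: -98; Q=4: -99; Q=5: -100; Q=6: -100; Q=7: -114; Q=8: -163.
Profit is highest at Q = 0. Equivalently, the lowest AVC in the table is 38/6 ≈ $6.33 at Q = 6, and P = $2 falls below it — price never covers variable cost, so the firm shuts down and loses only its fixed cost.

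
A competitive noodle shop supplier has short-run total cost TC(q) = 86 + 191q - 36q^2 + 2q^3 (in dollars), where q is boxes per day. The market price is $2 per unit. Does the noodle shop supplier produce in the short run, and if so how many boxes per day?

From TC, MC = TC'(q) = 191 - 72q + 6q^2 and AVC = VC/q = 191 - 36q + 2q^2.
AVC hits its minimum where MC = AVC, at q = 9, giving min AVC = 191 - 36·9 + 2·9^2 = $29.
P = $2 lies below min AVC = $29; no output level covers variable cost.
Best response: produce nothing and absorb the $86 fixed cost.

Shut down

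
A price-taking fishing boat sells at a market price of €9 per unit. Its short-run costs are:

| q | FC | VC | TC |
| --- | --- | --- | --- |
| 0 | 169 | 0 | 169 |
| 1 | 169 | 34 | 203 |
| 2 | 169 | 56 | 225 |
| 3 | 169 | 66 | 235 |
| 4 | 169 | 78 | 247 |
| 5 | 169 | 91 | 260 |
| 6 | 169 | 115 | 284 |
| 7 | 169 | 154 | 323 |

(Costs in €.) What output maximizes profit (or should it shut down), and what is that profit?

q = 0 (shut down); profit = -€169

Tabulate TR − TC: q=0: -169; q=1: -194; q=2: -207; q=3: -208; q=4: -211; q=5: -215; q=6: -230; q=7: -260.
Profit is highest at q = 0. Equivalently, the lowest AVC in the table is 91/5 ≈ €18.20 at q = 5, and P = €9 falls below it — price never covers variable cost, so the firm shuts down and loses only its fixed cost.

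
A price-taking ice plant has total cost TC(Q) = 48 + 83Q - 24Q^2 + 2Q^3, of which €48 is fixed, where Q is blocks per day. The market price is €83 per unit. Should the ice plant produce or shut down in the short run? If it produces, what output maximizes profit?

Strip out fixed cost: VC = 83Q - 24Q^2 + 2Q^3. Then AVC = 83 - 24Q + 2Q^2 and MC = 83 - 48Q + 6Q^2.
AVC hits its minimum where MC = AVC, at Q = 6, giving min AVC = 83 - 24·6 + 2·6^2 = €11.
P = €83 exceeds min AVC = €11, so the firm stays open.
Set P = MC: 83 = 83 - 48Q + 6Q^2 → -48Q + 6Q^2 = 0. The roots are Q = 0 and Q = 8; the profit-maximizing output is on the rising part of MC, so Q* = 8.
Check: AVC at Q = 8 is €19 ≤ P, so revenue covers variable cost.
Profit = P·Q − TC = 83·8 − 200 = €464.

Produce at Q = 8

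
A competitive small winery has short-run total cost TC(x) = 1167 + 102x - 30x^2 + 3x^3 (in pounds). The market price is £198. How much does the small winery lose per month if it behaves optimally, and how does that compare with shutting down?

Profit = -£15 at x = 8

AVC = 102 - 30x + 3x^2 has its minimum £27 at x = 5; price £198 clears that bar, so the firm operates.
With MC = 102 - 60x + 9x^2, P = MC on the upward-sloping part at x* = 8.
TR = 198·8 = 1584. TC = 1167 + 432 = 1599. Profit = 1584 − 1599 = -£15.
Shutting down would mean losing the fixed cost of £1167, so operating at a loss of £15 is better by £1152.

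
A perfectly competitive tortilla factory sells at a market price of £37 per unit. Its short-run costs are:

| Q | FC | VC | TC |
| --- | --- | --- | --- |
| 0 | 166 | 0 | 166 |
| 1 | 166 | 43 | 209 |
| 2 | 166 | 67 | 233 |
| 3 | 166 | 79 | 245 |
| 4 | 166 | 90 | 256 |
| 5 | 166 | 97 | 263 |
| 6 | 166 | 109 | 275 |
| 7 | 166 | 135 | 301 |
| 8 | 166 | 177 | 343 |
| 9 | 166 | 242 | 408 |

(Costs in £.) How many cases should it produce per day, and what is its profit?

Tabulate TR − TC: Q=0: -166; Q=1: -172; Q=2: -159; Q=3: -134; Q=4: -108; Q=5: -78; Q=6: -53; Q=7: -42; Q=8: -47; Q=9: -75.
Profit is maximized at Q = 7. AVC there is 135/7 = £19.29 ≤ P, so producing beats shutting down (which would give -£166).

Q = 7; profit = -£42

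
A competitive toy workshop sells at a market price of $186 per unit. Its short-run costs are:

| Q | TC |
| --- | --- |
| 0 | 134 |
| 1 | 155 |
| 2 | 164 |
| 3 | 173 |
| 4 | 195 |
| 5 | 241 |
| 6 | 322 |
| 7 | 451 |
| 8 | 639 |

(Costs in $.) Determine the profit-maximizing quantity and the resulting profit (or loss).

Profit at each row (π = 186Q − TC): Q=0: -134; Q=1: 31; Q=2: 208; Q=3: 385; Q=4: 549; Q=5: 689; Q=6: 794; Q=7: 851; Q=8: 849.
Profit is maximized at Q = 7. AVC there is 317/7 = $45.29 ≤ P, so producing beats shutting down (which would give -$134).

Q = 7; profit = $851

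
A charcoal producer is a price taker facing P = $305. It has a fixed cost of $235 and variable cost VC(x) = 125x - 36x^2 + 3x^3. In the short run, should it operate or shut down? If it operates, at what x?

Produce at x = 10

From TC, MC = TC'(x) = 125 - 72x + 9x^2 and AVC = VC/x = 125 - 36x + 3x^2.
AVC is minimized where dAVC/dx = -36 + 6x = 0, at x = 6; min AVC = 125 - 36·6 + 3·6^2 = $17.
Because $305 ≥ $17, revenue can cover variable cost; the firm operates.
Solving P = MC: -180 - 72x + 9x^2 = 0 ⇒ x = -2 or 10. On the upward-sloping branch, x* = 10.
Check: AVC at x = 10 is $65 ≤ P, so revenue covers variable cost.
Profit = P·x − TC = 305·10 − 885 = $2165.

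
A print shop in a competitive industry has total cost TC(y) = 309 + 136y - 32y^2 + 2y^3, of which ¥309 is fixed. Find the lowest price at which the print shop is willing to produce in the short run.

Short-run supply begins at min AVC. From VC = 136y - 32y^2 + 2y^3, AVC = 136 - 32y + 2y^2.
dAVC/dy = -32 + 4y = 0 gives y = 8. min AVC = 136 - 32·8 + 2·8^2 = 8.
The firm shuts down for any P below ¥8.

¥8 per unit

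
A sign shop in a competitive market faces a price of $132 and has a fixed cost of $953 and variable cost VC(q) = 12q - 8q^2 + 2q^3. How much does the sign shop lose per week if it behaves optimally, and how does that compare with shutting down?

Profit = -$377 at q = 6

AVC = 12 - 8q + 2q^2; min AVC = $4 at q = 2. Since P = $132 ≥ min AVC, the firm produces.
MC = 12 - 16q + 6q^2. Setting P = MC and taking the root on the rising branch gives q* = 6.
TR = 132·6 = 792. TC = 953 + 216 = 1169. Profit = 792 − 1169 = -$377.
By producing, the firm covers all variable cost plus $576 of fixed cost; shutting down would lose the full $953.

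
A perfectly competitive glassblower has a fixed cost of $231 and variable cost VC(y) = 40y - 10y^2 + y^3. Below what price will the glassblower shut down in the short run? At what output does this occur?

$15 per unit, at y = 5

Short-run supply begins at min AVC. From VC = 40y - 10y^2 + y^3, AVC = 40 - 10y + y^2.
At the minimum of AVC, MC = AVC. MC = 40 - 20y + 3y^2; setting MC = AVC gives 2y^2 - 10y = 0, so y = 5. min AVC = 15.
So the shutdown price is $15.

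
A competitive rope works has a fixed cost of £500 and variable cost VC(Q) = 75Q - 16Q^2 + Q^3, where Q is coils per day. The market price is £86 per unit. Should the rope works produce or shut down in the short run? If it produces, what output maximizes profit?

From TC, MC = TC'(Q) = 75 - 32Q + 3Q^2 and AVC = VC/Q = 75 - 16Q + Q^2.
AVC is minimized where dAVC/dQ = -16 + 2Q = 0, at Q = 8; min AVC = 75 - 16·8 + 8^2 = £11.
Since P = £86 ≥ min AVC = £11, price covers variable cost and the firm should produce.
Set P = MC: 86 = 75 - 32Q + 3Q^2 → -11 - 32Q + 3Q^2 = 0. The roots are Q = -1/3 and Q = 11; the profit-maximizing output is on the rising part of MC, so Q* = 11.
Check: AVC at Q = 11 is £20 ≤ P, so revenue covers variable cost.
Profit = P·Q − TC = 86·11 − 720 = £226.

Produce at Q = 11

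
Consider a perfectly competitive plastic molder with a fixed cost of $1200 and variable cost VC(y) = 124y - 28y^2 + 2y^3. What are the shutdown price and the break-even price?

Shutdown price = $26; break-even price = $164

AVC = 124 - 28y + 2y^2; minimized at y = 7, giving min AVC = $26. That is the shutdown price.
ATC = 1200/y + 124 - 28y + 2y^2. Setting dATC/dy = −1200/y^2 − 28 + 4y = 0 gives y = 10 (since 4·10^3 − 28·10^2 = 1200).
min ATC = 1200/10 + 124 − 28·10 + 2·10^2 = $164. That is the break-even price.
For $26 ≤ P < $164 the firm produces at a loss; below $26 it shuts down.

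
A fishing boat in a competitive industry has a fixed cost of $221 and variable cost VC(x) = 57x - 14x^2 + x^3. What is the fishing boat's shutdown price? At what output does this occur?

$8 per unit, at x = 7

The shutdown price is the minimum of AVC. VC = 57x - 14x^2 + x^3, so AVC = 57 - 14x + x^2.
dAVC/dx = -14 + 2x = 0 gives x = 7. min AVC = 57 - 14·7 + 7^2 = 8.
So the shutdown price is $8.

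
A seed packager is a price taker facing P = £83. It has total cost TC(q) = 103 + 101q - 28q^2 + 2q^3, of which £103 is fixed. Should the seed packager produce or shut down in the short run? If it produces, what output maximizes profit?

Produce at q = 9

From TC, MC = TC'(q) = 101 - 56q + 6q^2 and AVC = VC/q = 101 - 28q + 2q^2.
AVC is minimized where dAVC/dq = -28 + 4q = 0, at q = 7; min AVC = 101 - 28·7 + 2·7^2 = £3.
Since P = £83 ≥ min AVC = £3, price covers variable cost and the firm should produce.
Solving P = MC: 18 - 56q + 6q^2 = 0 ⇒ q = 1/3 or 9. On the upward-sloping branch, q* = 9.
Check: AVC at q = 9 is £11 ≤ P, so revenue covers variable cost.
Profit = P·q − TC = 83·9 − 202 = £545.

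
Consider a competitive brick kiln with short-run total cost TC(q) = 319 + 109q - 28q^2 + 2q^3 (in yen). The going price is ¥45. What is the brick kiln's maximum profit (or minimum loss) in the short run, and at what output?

AVC = 109 - 28q + 2q^2 has its minimum ¥11 at q = 7; price ¥45 clears that bar, so the firm operates.
MC = 109 - 56q + 6q^2. Setting P = MC and taking the root on the rising branch gives q* = 8.
TR = 45·8 = 360. TC = 319 + 104 = 423. Profit = 360 − 423 = -¥63.
By producing, the firm covers all variable cost plus ¥256 of fixed cost; shutting down would lose the full ¥319.

Profit = -¥63 at q = 8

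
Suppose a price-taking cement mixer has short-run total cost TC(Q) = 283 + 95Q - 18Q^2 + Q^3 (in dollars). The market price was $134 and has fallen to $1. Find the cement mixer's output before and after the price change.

MC = 95 - 36Q + 3Q^2; the shutdown threshold is min AVC = $14 (at Q = 9).
With P = $134 above the shutdown price, P = MC gives Q = 13.
At P = $1 < min AVC = $14, price no longer covers variable cost at any output, so the firm shuts down: Q = 0.

Output falls from 13 to 0 (the firm shuts down)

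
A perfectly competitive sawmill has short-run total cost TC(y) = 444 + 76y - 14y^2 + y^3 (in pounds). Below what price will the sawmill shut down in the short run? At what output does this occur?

£27 per unit, at y = 7

The firm shuts down when price falls below the minimum of average variable cost. AVC = VC/y = 76 - 14y + y^2.
dAVC/dy = -14 + 2y = 0 gives y = 7. min AVC = 76 - 14·7 + 7^2 = 27.
The firm shuts down for any P below £27.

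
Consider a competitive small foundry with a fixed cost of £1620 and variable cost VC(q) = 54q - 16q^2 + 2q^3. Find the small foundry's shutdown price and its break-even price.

Shutdown price = £22; break-even price = £252

AVC = 54 - 16q + 2q^2; minimized at q = 4, giving min AVC = £22. That is the shutdown price.
ATC = 1620/q + 54 - 16q + 2q^2. Setting dATC/dq = −1620/q^2 − 16 + 4q = 0 gives q = 9 (since 4·9^3 − 16·9^2 = 1620).
min ATC = 1620/9 + 54 − 16·9 + 2·9^2 = £252. That is the break-even price.
For £22 ≤ P < £252 the firm produces at a loss; below £22 it shuts down.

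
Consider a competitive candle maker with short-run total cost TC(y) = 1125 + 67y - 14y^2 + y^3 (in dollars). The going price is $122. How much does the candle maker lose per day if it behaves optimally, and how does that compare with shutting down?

Profit = -$157 at y = 11

AVC = 67 - 14y + y^2; min AVC = $18 at y = 7. Since P = $122 ≥ min AVC, the firm produces.
MC = 67 - 28y + 3y^2. Setting P = MC and taking the root on the rising branch gives y* = 11.
TR = 122·11 = 1342. TC = 1125 + 374 = 1499. Profit = 1342 − 1499 = -$157.
That loss of $157 beats the $1125 the firm would lose by shutting down; producing recovers $968 of fixed cost.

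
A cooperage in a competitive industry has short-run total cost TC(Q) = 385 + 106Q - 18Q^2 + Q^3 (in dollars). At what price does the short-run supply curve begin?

$25 per unit

Short-run supply begins at min AVC. From VC = 106Q - 18Q^2 + Q^3, AVC = 106 - 18Q + Q^2.
At the minimum of AVC, MC = AVC. MC = 106 - 36Q + 3Q^2; setting MC = AVC gives 2Q^2 - 18Q = 0, so Q = 9. min AVC = 25.
For P < $25 the firm produces nothing.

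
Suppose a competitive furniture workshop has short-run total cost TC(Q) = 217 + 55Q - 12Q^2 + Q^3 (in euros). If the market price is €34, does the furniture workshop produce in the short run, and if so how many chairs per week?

Produce at Q = 7

Strip out fixed cost: VC = 55Q - 12Q^2 + Q^3. Then AVC = 55 - 12Q + Q^2 and MC = 55 - 24Q + 3Q^2.
AVC is minimized where dAVC/dQ = -12 + 2Q = 0, at Q = 6; min AVC = 55 - 12·6 + 6^2 = €19.
Because €34 ≥ €19, revenue can cover variable cost; the firm operates.
Set P = MC: 34 = 55 - 24Q + 3Q^2 → 21 - 24Q + 3Q^2 = 0. The roots are Q = 1 and Q = 7; the profit-maximizing output is on the rising part of MC, so Q* = 7.
Check: AVC at Q = 7 is €20 ≤ P, so revenue covers variable cost.
Profit = P·Q − TC = 34·7 − 357 = -€119, a loss, but smaller than the €217 fixed cost the firm would lose by shutting down.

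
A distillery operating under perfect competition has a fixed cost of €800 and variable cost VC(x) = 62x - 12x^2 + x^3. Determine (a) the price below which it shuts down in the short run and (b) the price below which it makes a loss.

AVC = 62 - 12x + x^2; minimized at x = 6, giving min AVC = €26. That is the shutdown price.
ATC = 800/x + 62 - 12x + x^2. Setting dATC/dx = −800/x^2 − 12 + 2x = 0 gives x = 10 (since 2·10^3 − 12·10^2 = 800).
min ATC = 800/10 + 62 − 12·10 + 10^2 = €122. That is the break-even price.
For €26 ≤ P < €122 the firm produces at a loss; below €26 it shuts down.

Shutdown price = €26; break-even price = €122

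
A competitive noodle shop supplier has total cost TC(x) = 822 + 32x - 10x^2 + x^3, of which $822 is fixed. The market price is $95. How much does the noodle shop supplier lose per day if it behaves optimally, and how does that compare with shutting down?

Profit = -$174 at x = 9

AVC = 32 - 10x + x^2 has its minimum $7 at x = 5; price $95 clears that bar, so the firm operates.
With MC = 32 - 20x + 3x^2, P = MC on the upward-sloping part at x* = 9.
TR = 95·9 = 855. TC = 822 + 207 = 1029. Profit = 855 − 1029 = -$174.
Shutting down would mean losing the fixed cost of $822, so operating at a loss of $174 is better by $648.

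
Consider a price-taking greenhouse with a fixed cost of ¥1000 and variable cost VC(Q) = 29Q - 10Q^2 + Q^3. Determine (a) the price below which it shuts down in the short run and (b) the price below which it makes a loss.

AVC = 29 - 10Q + Q^2; minimized at Q = 5, giving min AVC = ¥4. That is the shutdown price.
ATC = 1000/Q + 29 - 10Q + Q^2. Setting dATC/dQ = −1000/Q^2 − 10 + 2Q = 0 gives Q = 10 (since 2·10^3 − 10·10^2 = 1000).
min ATC = 1000/10 + 29 − 10·10 + 10^2 = ¥129. That is the break-even price.
For ¥4 ≤ P < ¥129 the firm produces at a loss; below ¥4 it shuts down.

Shutdown price = ¥4; break-even price = ¥129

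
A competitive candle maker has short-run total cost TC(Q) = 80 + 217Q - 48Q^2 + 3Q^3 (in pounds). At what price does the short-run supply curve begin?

£25 per unit

The firm shuts down when price falls below the minimum of average variable cost. AVC = VC/Q = 217 - 48Q + 3Q^2.
At the minimum of AVC, MC = AVC. MC = 217 - 96Q + 9Q^2; setting MC = AVC gives 6Q^2 - 48Q = 0, so Q = 8. min AVC = 25.
The firm shuts down for any P below £25.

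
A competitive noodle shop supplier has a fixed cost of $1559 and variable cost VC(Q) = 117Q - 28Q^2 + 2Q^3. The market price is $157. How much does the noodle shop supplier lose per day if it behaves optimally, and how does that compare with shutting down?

Profit = -$359 at Q = 10

AVC = 117 - 28Q + 2Q^2 has its minimum $19 at Q = 7; price $157 clears that bar, so the firm operates.
With MC = 117 - 56Q + 6Q^2, P = MC on the upward-sloping part at Q* = 10.
TR = 157·10 = 1570. TC = 1559 + 370 = 1929. Profit = 1570 − 1929 = -$359.
That loss of $359 beats the $1559 the firm would lose by shutting down; producing recovers $1200 of fixed cost.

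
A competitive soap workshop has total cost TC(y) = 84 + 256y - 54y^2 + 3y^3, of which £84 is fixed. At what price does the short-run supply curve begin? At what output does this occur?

£13 per unit, at y = 9

Short-run supply begins at min AVC. From VC = 256y - 54y^2 + 3y^3, AVC = 256 - 54y + 3y^2.
At the minimum of AVC, MC = AVC. MC = 256 - 108y + 9y^2; setting MC = AVC gives 6y^2 - 54y = 0, so y = 9. min AVC = 13.
The firm shuts down for any P below £13.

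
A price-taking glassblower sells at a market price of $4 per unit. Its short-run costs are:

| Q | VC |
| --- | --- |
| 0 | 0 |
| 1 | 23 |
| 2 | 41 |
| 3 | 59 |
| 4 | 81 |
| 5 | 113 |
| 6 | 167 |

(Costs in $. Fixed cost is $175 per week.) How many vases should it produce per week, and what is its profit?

Q = 0 (shut down); profit = -$175

Compute π = P·Q − TC at each output: Q=0: -175; Q=1: -194; Q=2: -208; Q=3: -222; Q=4: -240; Q=5: -268; Q=6: -318.
Profit is highest at Q = 0. Equivalently, the lowest AVC in the table is 59/3 ≈ $19.67 at Q = 3, and P = $4 falls below it — price never covers variable cost, so the firm shuts down and loses only its fixed cost.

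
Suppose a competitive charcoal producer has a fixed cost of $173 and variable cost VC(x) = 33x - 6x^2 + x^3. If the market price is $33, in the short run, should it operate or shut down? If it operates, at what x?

Produce at x = 4

From TC, MC = TC'(x) = 33 - 12x + 3x^2 and AVC = VC/x = 33 - 6x + x^2.
The AVC parabola has its vertex at x = 6/2 = 3, where AVC = 33 - 6·3 + 3^2 = $24.
Because $33 ≥ $24, revenue can cover variable cost; the firm operates.
Set P = MC: 33 = 33 - 12x + 3x^2 → -12x + 3x^2 = 0. The roots are x = 0 and x = 4; the profit-maximizing output is on the rising part of MC, so x* = 4.
Check: AVC at x = 4 is $25 ≤ P, so revenue covers variable cost.
Profit = P·x − TC = 33·4 − 273 = -$141, a loss, but smaller than the $173 fixed cost the firm would lose by shutting down.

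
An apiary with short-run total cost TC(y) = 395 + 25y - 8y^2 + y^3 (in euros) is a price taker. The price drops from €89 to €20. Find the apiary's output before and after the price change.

Output falls from 8 to 5

AVC = 25 - 8y + y^2, minimized at y = 4 where min AVC = €9. MC = 25 - 16y + 3y^2.
With P = €89 above the shutdown price, P = MC gives y = 8.
At P = €20 ≥ min AVC, set P = MC: y = 5. The firm stays open but cuts output.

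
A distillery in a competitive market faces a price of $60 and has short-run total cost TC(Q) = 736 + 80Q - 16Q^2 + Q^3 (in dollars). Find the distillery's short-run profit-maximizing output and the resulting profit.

Profit = -$336 at Q = 10

AVC = 80 - 16Q + Q^2 has its minimum $16 at Q = 8; price $60 clears that bar, so the firm operates.
With MC = 80 - 32Q + 3Q^2, P = MC on the upward-sloping part at Q* = 10.
TR = 60·10 = 600. TC = 736 + 200 = 936. Profit = 600 − 936 = -$336.
That loss of $336 beats the $736 the firm would lose by shutting down; producing recovers $400 of fixed cost.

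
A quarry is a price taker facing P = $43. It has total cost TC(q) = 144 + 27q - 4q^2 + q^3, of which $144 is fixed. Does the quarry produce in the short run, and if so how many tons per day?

Strip out fixed cost: VC = 27q - 4q^2 + q^3. Then AVC = 27 - 4q + q^2 and MC = 27 - 8q + 3q^2.
AVC is minimized where dAVC/dq = -4 + 2q = 0, at q = 2; min AVC = 27 - 4·2 + 2^2 = $23.
Because $43 ≥ $23, revenue can cover variable cost; the firm operates.
P = MC gives -16 - 8q + 3q^2 = 0, with roots -4/3 and 4. Take the larger (rising MC): q* = 4.
Check: AVC at q = 4 is $27 ≤ P, so revenue covers variable cost.
Profit = P·q − TC = 43·4 − 252 = -$80, a loss, but smaller than the $144 fixed cost the firm would lose by shutting down.

Produce at q = 4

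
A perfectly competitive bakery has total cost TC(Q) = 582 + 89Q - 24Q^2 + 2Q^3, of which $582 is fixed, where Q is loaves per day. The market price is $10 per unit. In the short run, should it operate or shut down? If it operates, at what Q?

Shut down

Variable cost is VC = 89Q - 24Q^2 + 2Q^3, so AVC = VC/Q = 89 - 24Q + 2Q^2 and MC = dTC/dQ = 89 - 48Q + 6Q^2.
The AVC parabola has its vertex at Q = 24/4 = 6, where AVC = 89 - 24·6 + 2·6^2 = $17.
With P < min AVC ($10 < $17), every unit sold adds to the loss.
Shutting down limits the loss to fixed cost, $582.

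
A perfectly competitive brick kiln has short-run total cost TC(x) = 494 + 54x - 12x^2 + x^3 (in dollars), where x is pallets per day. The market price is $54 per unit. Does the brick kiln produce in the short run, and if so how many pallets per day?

Variable cost is VC = 54x - 12x^2 + x^3, so AVC = VC/x = 54 - 12x + x^2 and MC = dTC/dx = 54 - 24x + 3x^2.
AVC hits its minimum where MC = AVC, at x = 6, giving min AVC = 54 - 12·6 + 6^2 = $18.
Because $54 ≥ $18, revenue can cover variable cost; the firm operates.
P = MC gives -24x + 3x^2 = 0, with roots 0 and 8. Take the larger (rising MC): x* = 8.
Check: AVC at x = 8 is $22 ≤ P, so revenue covers variable cost.
Profit = P·x − TC = 54·8 − 670 = -$238, a loss, but smaller than the $494 fixed cost the firm would lose by shutting down.

Produce at x = 8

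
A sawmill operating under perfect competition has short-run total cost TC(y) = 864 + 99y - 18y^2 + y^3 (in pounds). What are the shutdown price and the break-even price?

AVC = 99 - 18y + y^2; minimized at y = 9, giving min AVC = £18. That is the shutdown price.
ATC = 864/y + 99 - 18y + y^2. Setting dATC/dy = −864/y^2 − 18 + 2y = 0 gives y = 12 (since 2·12^3 − 18·12^2 = 864).
min ATC = 864/12 + 99 − 18·12 + 12^2 = £99. That is the break-even price.
Between these two prices the firm operates at a loss; above £99 it earns a profit.

Shutdown price = £18; break-even price = £99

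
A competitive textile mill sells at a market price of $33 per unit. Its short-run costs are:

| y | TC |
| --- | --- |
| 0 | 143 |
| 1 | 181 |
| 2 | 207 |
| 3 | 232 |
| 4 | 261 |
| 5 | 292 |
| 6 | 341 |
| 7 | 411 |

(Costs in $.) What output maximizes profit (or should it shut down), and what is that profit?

Compute π = P·y − TC at each output: y=0: -143; y=1: -148; y=2: -141; y=3: -133; y=4: -129; y=5: -127; y=6: -143; y=7: -180.
Profit is maximized at y = 5. AVC there is 149/5 = $29.80 ≤ P, so producing beats shutting down (which would give -$143).

y = 5; profit = -$127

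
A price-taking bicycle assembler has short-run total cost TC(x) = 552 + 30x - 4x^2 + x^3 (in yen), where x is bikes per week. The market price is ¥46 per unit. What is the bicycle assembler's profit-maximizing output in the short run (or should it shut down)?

From TC, MC = TC'(x) = 30 - 8x + 3x^2 and AVC = VC/x = 30 - 4x + x^2.
The AVC parabola has its vertex at x = 4/2 = 2, where AVC = 30 - 4·2 + 2^2 = ¥26.
Since P = ¥46 ≥ min AVC = ¥26, price covers variable cost and the firm should produce.
Set P = MC: 46 = 30 - 8x + 3x^2 → -16 - 8x + 3x^2 = 0. The roots are x = -4/3 and x = 4; the profit-maximizing output is on the rising part of MC, so x* = 4.
Check: AVC at x = 4 is ¥30 ≤ P, so revenue covers variable cost.
Profit = P·x − TC = 46·4 − 672 = -¥488, a loss, but smaller than the ¥552 fixed cost the firm would lose by shutting down.

Produce at x = 4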